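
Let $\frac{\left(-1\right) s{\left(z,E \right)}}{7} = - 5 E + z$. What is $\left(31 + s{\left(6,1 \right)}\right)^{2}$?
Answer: $576$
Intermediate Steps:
$s{\left(z,E \right)} = - 7 z + 35 E$ ($s{\left(z,E \right)} = - 7 \left(- 5 E + z\right) = - 7 \left(z - 5 E\right) = - 7 z + 35 E$)
$\left(31 + s{\left(6,1 \right)}\right)^{2} = \left(31 + \left(\left(-7\right) 6 + 35 \cdot 1\right)\right)^{2} = \left(31 + \left(-42 + 35\right)\right)^{2} = \left(31 - 7\right)^{2} = 24^{2} = 576$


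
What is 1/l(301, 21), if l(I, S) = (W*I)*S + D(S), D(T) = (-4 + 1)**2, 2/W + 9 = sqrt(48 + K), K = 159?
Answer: -912/1252079 + 301*sqrt(23)/1252079 ≈ 0.00042453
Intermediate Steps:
W = 2/(-9 + 3*sqrt(23)) (W = 2/(-9 + sqrt(48 + 159)) = 2/(-9 + sqrt(207)) = 2/(-9 + 3*sqrt(23)) ≈ 0.37123)
D(T) = 9 (D(T) = (-3)**2 = 9)
l(I, S) = 9 + I*S*(1/7 + sqrt(23)/21) (l(I, S) = ((1/7 + sqrt(23)/21)*I)*S + 9 = (I*(1/7 + sqrt(23)/21))*S + 9 = I*S*(1/7 + sqrt(23)/21) + 9 = 9 + I*S*(1/7 + sqrt(23)/21))
1/l(301, 21) = 1/(9 + (1/7)*301*21 + (1/21)*301*21*sqrt(23)) = 1/(9 + 903 + 301*sqrt(23)) = 1/(912 + 301*sqrt(23))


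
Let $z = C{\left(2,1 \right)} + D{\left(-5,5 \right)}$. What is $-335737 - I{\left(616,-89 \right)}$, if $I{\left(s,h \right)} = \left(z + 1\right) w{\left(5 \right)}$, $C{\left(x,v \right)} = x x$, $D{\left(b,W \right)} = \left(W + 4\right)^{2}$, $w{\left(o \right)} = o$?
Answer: $-336167$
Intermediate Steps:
$D{\left(b,W \right)} = \left(4 + W\right)^{2}$
$C{\left(x,v \right)} = x^{2}$
$z = 85$ ($z = 2^{2} + \left(4 + 5\right)^{2} = 4 + 9^{2} = 4 + 81 = 85$)
$I{\left(s,h \right)} = 430$ ($I{\left(s,h \right)} = \left(85 + 1\right) 5 = 86 \cdot 5 = 430$)
$-335737 - I{\left(616,-89 \right)} = -335737 - 430 = -336167$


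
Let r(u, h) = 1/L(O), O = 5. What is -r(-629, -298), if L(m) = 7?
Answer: -⅐ ≈ -0.14286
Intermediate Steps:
r(u, h) = ⅐ (r(u, h) = 1/7 = ⅐)
-r(-629, -298) = -1*⅐ = -⅐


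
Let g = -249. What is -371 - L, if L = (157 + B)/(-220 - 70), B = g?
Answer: -53841/145 ≈ -371.32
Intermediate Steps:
B = -249
L = 46/145 (L = (157 - 249)/(-220 - 70) = -92/(-290) = -92*(-1/290) = 46/145 ≈ 0.31724)
-371 - L = -371 - 1*46/145 = -371 - 46/145 = -53841/145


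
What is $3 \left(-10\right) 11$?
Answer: $-330$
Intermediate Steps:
$3 \left(-10\right) 11 = \left(-30\right) 11 = -330$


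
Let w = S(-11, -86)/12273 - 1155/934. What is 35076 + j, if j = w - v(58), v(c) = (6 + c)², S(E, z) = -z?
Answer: 355109087369/11462982 ≈ 30979.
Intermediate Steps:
w = -14094991/11462982 (w = -1*(-86)/12273 - 1155/934 = 86*(1/12273) - 1155*1/934 = 86/12273 - 1155/934 = -14094991/11462982 ≈ -1.2296)
j = -46966469263/11462982 (j = -14094991/11462982 - (6 + 58)² = -14094991/11462982 - 1*64² = -14094991/11462982 - 1*4096 = -14094991/11462982 - 4096 = -46966469263/11462982 ≈ -4097.2)
35076 + j = 35076 - 46966469263/11462982 = 355109087369/11462982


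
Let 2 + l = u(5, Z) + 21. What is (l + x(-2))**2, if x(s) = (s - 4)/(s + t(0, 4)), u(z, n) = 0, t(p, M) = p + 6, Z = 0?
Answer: 1225/4 ≈ 306.25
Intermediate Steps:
t(p, M) = 6 + p
x(s) = (-4 + s)/(6 + s) (x(s) = (s - 4)/(s + (6 + 0)) = (-4 + s)/(s + 6) = (-4 + s)/(6 + s))
l = 19 (l = -2 + (0 + 21) = -2 + 21 = 19)
(l + x(-2))**2 = (19 + (-4 - 2)/(6 - 2))**2 = (19 - 6/4)**2 = (19 + (1/4)*(-6))**2 = (19 - 3/2)**2 = (35/2)**2 = 1225/4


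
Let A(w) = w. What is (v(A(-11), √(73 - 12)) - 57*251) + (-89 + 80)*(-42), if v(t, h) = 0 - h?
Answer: -13929 - √61 ≈ -13937.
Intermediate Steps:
v(t, h) = -h
(v(A(-11), √(73 - 12)) - 57*251) + (-89 + 80)*(-42) = (-√(73 - 12) - 57*251) + (-89 + 80)*(-42) = (-√61 - 14307) - 9*(-42) = (-14307 - √61) + 378 = -13929 - √61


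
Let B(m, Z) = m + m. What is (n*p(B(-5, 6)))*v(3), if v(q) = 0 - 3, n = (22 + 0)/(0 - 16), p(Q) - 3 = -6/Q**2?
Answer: 4851/400 ≈ 12.128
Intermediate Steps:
B(m, Z) = 2*m
p(Q) = 3 - 6/Q**2
n = -11/8 (n = 22/(-16) = 22*(-1/16) = -11/8 ≈ -1.3750)
v(q) = -3
(n*p(B(-5, 6)))*v(3) = -11*(3 - 6/(2*(-5))**2)/8*(-3) = -11*(3 - 6/(-10)**2)/8*(-3) = -11*(3 - 6*1/100)/8*(-3) = -11*(3 - 3/50)/8*(-3) = -11/8*147/50*(-3) = -1617/400*(-3) = 4851/400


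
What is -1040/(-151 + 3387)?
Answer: -260/809 ≈ -0.32138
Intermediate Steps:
-1040/(-151 + 3387) = -1040/3236 = -1040*1/3236 = -260/809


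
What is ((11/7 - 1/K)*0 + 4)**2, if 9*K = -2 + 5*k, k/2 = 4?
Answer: 16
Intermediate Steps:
k = 8 (k = 2*4 = 8)
K = 38/9 (K = (-2 + 5*8)/9 = (-2 + 40)/9 = (1/9)*38 = 38/9 ≈ 4.2222)
((11/7 - 1/K)*0 + 4)**2 = ((11/7 - 1/38/9)*0 + 4)**2 = ((11*(1/7) - 1*9/38)*0 + 4)**2 = ((11/7 - 9/38)*0 + 4)**2 = ((355/266)*0 + 4)**2 = (0 + 4)**2 = 4**2 = 16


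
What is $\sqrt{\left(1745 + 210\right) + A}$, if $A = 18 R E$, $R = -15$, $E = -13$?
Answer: $\sqrt{5465} \approx 73.926$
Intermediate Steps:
$A = 3510$ ($A = 18 \left(-15\right) \left(-13\right) = \left(-270\right) \left(-13\right) = 3510$)
$\sqrt{\left(1745 + 210\right) + A} = \sqrt{\left(1745 + 210\right) + 3510} = \sqrt{1955 + 3510} = \sqrt{5465}$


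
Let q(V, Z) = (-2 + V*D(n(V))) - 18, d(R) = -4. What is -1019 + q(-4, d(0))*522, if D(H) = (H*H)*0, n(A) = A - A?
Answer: -11459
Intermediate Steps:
n(A) = 0
D(H) = 0 (D(H) = H**2*0 = 0)
q(V, Z) = -20 (q(V, Z) = (-2 + V*0) - 18 = (-2 + 0) - 18 = -2 - 18 = -20)
-1019 + q(-4, d(0))*522 = -1019 - 20*522 = -1019 - 10440 = -11459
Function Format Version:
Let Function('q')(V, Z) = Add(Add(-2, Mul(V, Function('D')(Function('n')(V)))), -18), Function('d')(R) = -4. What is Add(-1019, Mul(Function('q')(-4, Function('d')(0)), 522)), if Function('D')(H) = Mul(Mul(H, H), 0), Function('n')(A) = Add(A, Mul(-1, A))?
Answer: -11459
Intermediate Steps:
Function('n')(A) = 0
Function('D')(H) = 0 (Function('D')(H) = Mul(Pow(H, 2), 0) = 0)
Function('q')(V, Z) = -20 (Function('q')(V, Z) = Add(Add(-2, Mul(V, 0)), -18) = Add(Add(-2, 0), -18) = Add(-2, -18) = -20)
Add(-1019, Mul(Function('q')(-4, Function('d')(0)), 522)) = Add(-1019, Mul(-20, 522)) = Add(-1019, -10440) = -11459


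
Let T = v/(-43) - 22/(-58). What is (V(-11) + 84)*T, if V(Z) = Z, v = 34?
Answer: -37449/1247 ≈ -30.031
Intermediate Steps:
T = -513/1247 (T = 34/(-43) - 22/(-58) = 34*(-1/43) - 22*(-1/58) = -34/43 + 11/29 = -513/1247 ≈ -0.41139)
(V(-11) + 84)*T = (-11 + 84)*(-513/1247) = 73*(-513/1247) = -37449/1247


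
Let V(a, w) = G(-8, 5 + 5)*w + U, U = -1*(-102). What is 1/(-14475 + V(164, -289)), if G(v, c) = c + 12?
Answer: -1/20731 ≈ -4.8237e-5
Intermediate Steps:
G(v, c) = 12 + c
U = 102
V(a, w) = 102 + 22*w (V(a, w) = (12 + (5 + 5))*w + 102 = (12 + 10)*w + 102 = 22*w + 102 = 102 + 22*w)
1/(-14475 + V(164, -289)) = 1/(-14475 + (102 + 22*(-289))) = 1/(-14475 + (102 - 6358)) = 1/(-14475 - 6256) = 1/(-20731) = -1/20731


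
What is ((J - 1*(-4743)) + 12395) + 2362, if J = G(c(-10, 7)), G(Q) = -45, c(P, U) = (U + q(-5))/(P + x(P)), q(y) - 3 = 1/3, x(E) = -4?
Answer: 19455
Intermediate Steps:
q(y) = 10/3 (q(y) = 3 + 1/3 = 3 + ⅓ = 10/3)
c(P, U) = (10/3 + U)/(-4 + P) (c(P, U) = (U + 10/3)/(P - 4) = (10/3 + U)/(-4 + P))
J = -45
((J - 1*(-4743)) + 12395) + 2362 = ((-45 - 1*(-4743)) + 12395) + 2362 = ((-45 + 4743) + 12395) + 2362 = (4698 + 12395) + 2362 = 17093 + 2362 = 19455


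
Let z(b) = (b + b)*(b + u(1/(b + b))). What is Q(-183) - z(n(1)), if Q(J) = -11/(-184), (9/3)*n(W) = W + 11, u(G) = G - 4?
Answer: -173/184 ≈ -0.94022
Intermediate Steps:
u(G) = -4 + G
n(W) = 11/3 + W/3 (n(W) = (W + 11)/3 = (11 + W)/3 = 11/3 + W/3)
Q(J) = 11/184 (Q(J) = -11*(-1/184) = 11/184)
z(b) = 2*b*(-4 + b + 1/(2*b)) (z(b) = (b + b)*(b + (-4 + 1/(b + b))) = (2*b)*(b + (-4 + 1/(2*b))) = (2*b)*(-4 + b + 1/(2*b)) = 2*b*(-4 + b + 1/(2*b)))
Q(-183) - z(n(1)) = 11/184 - (1 + 2*(11/3 + (⅓)*1)*(-4 + (11/3 + (⅓)*1))) = 11/184 - (1 + 2*(11/3 + ⅓)*(-4 + (11/3 + ⅓))) = 11/184 - (1 + 2*4*(-4 + 4)) = 11/184 - (1 + 2*4*0) = 11/184 - (1 + 0) = 11/184 - 1*1 = 11/184 - 1 = -173/184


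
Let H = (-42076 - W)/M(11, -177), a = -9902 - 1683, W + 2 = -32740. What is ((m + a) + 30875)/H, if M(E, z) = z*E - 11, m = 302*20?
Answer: 24798070/4667 ≈ 5313.5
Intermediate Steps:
W = -32742 (W = -2 - 32740 = -32742)
m = 6040
M(E, z) = -11 + E*z (M(E, z) = E*z - 11 = -11 + E*z)
a = -11585
H = 4667/979 (H = (-42076 - 1*(-32742))/(-11 + 11*(-177)) = (-42076 + 32742)/(-11 - 1947) = -9334/(-1958) = -9334*(-1/1958) = 4667/979 ≈ 4.7671)
((m + a) + 30875)/H = ((6040 - 11585) + 30875)/(4667/979) = (-5545 + 30875)*(979/4667) = 25330*(979/4667) = 24798070/4667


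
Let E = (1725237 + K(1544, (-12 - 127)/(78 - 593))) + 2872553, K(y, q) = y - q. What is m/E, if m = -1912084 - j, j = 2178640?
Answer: -2106722860/2368656871 ≈ -0.88942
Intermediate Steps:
E = 2368656871/515 (E = (1725237 + (1544 - (-12 - 127)/(78 - 593))) + 2872553 = (1725237 + (1544 - (-139)/(-515))) + 2872553 = (1725237 + (1544 - (-139)*(-1)/515)) + 2872553 = (1725237 + (1544 - 1*139/515)) + 2872553 = (1725237 + (1544 - 139/515)) + 2872553 = (1725237 + 795021/515) + 2872553 = 889292076/515 + 2872553 = 2368656871/515 ≈ 4.5993e+6)
m = -4090724 (m = -1912084 - 1*2178640 = -1912084 - 2178640 = -4090724)
m/E = -4090724/2368656871/515 = -4090724*515/2368656871 = -2106722860/2368656871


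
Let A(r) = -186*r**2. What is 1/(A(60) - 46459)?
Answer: -1/716059 ≈ -1.3965e-6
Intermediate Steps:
1/(A(60) - 46459) = 1/(-186*60**2 - 46459) = 1/(-186*3600 - 46459) = 1/(-669600 - 46459) = 1/(-716059) = -1/716059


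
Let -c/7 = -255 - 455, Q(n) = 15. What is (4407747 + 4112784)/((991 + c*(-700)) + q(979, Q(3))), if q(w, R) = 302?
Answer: -8520531/3477707 ≈ -2.4500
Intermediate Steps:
c = 4970 (c = -7*(-255 - 455) = -7*(-710) = 4970)
(4407747 + 4112784)/((991 + c*(-700)) + q(979, Q(3))) = (4407747 + 4112784)/((991 + 4970*(-700)) + 302) = 8520531/((991 - 3479000) + 302) = 8520531/(-3478009 + 302) = 8520531/(-3477707) = 8520531*(-1/3477707) = -8520531/3477707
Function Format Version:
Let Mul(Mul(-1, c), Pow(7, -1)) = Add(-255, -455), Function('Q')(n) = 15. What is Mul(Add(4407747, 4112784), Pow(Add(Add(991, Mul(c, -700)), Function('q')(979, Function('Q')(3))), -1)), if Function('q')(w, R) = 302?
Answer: Rational(-8520531, 3477707) ≈ -2.4500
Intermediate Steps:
c = 4970 (c = Mul(-7, Add(-255, -455)) = Mul(-7, -710) = 4970)
Mul(Add(4407747, 4112784), Pow(Add(Add(991, Mul(c, -700)), Function('q')(979, Function('Q')(3))), -1)) = Mul(Add(4407747, 4112784), Pow(Add(Add(991, Mul(4970, -700)), 302), -1)) = Mul(8520531, Pow(Add(Add(991, -3479000), 302), -1)) = Mul(8520531, Pow(Add(-3478009, 302), -1)) = Mul(8520531, Pow(-3477707, -1)) = Mul(8520531, Rational(-1, 3477707)) = Rational(-8520531, 3477707)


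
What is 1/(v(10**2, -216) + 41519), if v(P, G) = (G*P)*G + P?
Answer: 1/4707219 ≈ 2.1244e-7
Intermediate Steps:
v(P, G) = P + P*G**2 (v(P, G) = P*G**2 + P = P + P*G**2)
1/(v(10**2, -216) + 41519) = 1/(10**2*(1 + (-216)**2) + 41519) = 1/(100*(1 + 46656) + 41519) = 1/(100*46657 + 41519) = 1/(4665700 + 41519) = 1/4707219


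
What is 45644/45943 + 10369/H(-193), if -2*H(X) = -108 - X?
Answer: -948886194/3905155 ≈ -242.98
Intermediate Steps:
H(X) = 54 + X/2 (H(X) = -(-108 - X)/2 = 54 + X/2)
45644/45943 + 10369/H(-193) = 45644/45943 + 10369/(54 + (½)*(-193)) = 45644*(1/45943) + 10369/(54 - 193/2) = 45644/45943 + 10369/(-85/2) = 45644/45943 + 10369*(-2/85) = 45644/45943 - 20738/85 = -948886194/3905155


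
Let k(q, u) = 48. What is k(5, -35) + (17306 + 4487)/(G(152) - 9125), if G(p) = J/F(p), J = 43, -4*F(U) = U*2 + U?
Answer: 47449662/1040293 ≈ 45.612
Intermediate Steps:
F(U) = -3*U/4 (F(U) = -(U*2 + U)/4 = -(2*U + U)/4 = -3*U/4)
G(p) = -172/(3*p) (G(p) = 43/((-3*p/4)) = 43*(-4/(3*p)) = -172/(3*p))
k(5, -35) + (17306 + 4487)/(G(152) - 9125) = 48 + (17306 + 4487)/(-172/3/152 - 9125) = 48 + 21793/(-172/3*1/152 - 9125) = 48 + 21793/(-43/114 - 9125) = 48 + 21793/(-1040293/114) = 48 + 21793*(-114/1040293) = 48 - 2484402/1040293 = 47449662/1040293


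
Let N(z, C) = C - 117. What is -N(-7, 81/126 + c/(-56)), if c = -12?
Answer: 813/7 ≈ 116.14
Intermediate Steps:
N(z, C) = -117 + C
-N(-7, 81/126 + c/(-56)) = -(-117 + (81/126 - 12/(-56))) = -(-117 + (81*(1/126) - 12*(-1/56))) = -(-117 + (9/14 + 3/14)) = -(-117 + 6/7) = -1*(-813/7) = 813/7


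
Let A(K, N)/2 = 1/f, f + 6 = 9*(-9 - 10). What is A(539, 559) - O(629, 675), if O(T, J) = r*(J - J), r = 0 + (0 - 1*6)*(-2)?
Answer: -2/177 ≈ -0.011299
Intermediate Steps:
f = -177 (f = -6 + 9*(-9 - 10) = -6 + 9*(-19) = -6 - 171 = -177)
A(K, N) = -2/177 (A(K, N) = 2/(-177) = 2*(-1/177) = -2/177)
r = 12 (r = 0 + (0 - 6)*(-2) = 0 - 6*(-2) = 0 + 12 = 12)
O(T, J) = 0 (O(T, J) = 12*(J - J) = 12*0 = 0)
A(539, 559) - O(629, 675) = -2/177 - 1*0 = -2/177 + 0 = -2/177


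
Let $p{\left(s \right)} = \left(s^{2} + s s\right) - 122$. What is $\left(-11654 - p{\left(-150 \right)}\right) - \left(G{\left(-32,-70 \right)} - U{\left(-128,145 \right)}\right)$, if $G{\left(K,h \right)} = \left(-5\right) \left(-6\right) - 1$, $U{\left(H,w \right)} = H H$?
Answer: $-40177$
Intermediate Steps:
$U{\left(H,w \right)} = H^{2}$
$p{\left(s \right)} = -122 + 2 s^{2}$ ($p{\left(s \right)} = \left(s^{2} + s^{2}\right) - 122 = 2 s^{2} - 122 = -122 + 2 s^{2}$)
$G{\left(K,h \right)} = 29$ ($G{\left(K,h \right)} = 30 - 1 = 29$)
$\left(-11654 - p{\left(-150 \right)}\right) - \left(G{\left(-32,-70 \right)} - U{\left(-128,145 \right)}\right) = \left(-11654 - \left(-122 + 2 \left(-150\right)^{2}\right)\right) - \left(29 - \left(-128\right)^{2}\right) = \left(-11654 - \left(-122 + 2 \cdot 22500\right)\right) - \left(29 - 16384\right) = \left(-11654 - \left(-122 + 45000\right)\right) - \left(29 - 16384\right) = \left(-11654 - 44878\right) - -16355 = \left(-11654 - 44878\right) + 16355 = -56532 + 16355 = -40177$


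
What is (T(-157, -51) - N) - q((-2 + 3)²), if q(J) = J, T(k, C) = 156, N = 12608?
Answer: -12453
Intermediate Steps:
(T(-157, -51) - N) - q((-2 + 3)²) = (156 - 1*12608) - (-2 + 3)² = (156 - 12608) - 1*1² = -12452 - 1*1 = -12452 - 1 = -12453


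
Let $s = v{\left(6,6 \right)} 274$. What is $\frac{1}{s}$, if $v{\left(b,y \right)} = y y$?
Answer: $\frac{1}{9864} \approx 0.00010138$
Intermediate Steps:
$v{\left(b,y \right)} = y^{2}$
$s = 9864$ ($s = 6^{2} \cdot 274 = 36 \cdot 274 = 9864$)
$\frac{1}{s} = \frac{1}{9864}$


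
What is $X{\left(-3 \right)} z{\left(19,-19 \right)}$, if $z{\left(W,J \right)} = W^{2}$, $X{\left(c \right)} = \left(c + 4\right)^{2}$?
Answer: $361$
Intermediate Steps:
$X{\left(c \right)} = \left(4 + c\right)^{2}$
$X{\left(-3 \right)} z{\left(19,-19 \right)} = \left(4 - 3\right)^{2} \cdot 19^{2} = 1^{2} \cdot 361 = 1 \cdot 361 = 361$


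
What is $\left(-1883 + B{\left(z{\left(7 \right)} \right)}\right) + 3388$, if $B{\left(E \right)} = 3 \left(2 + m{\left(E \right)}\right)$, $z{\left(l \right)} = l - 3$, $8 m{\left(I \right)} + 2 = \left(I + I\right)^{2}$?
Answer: $\frac{6137}{4} \approx 1534.3$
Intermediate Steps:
$m{\left(I \right)} = - \frac{1}{4} + \frac{I^{2}}{2}$ ($m{\left(I \right)} = - \frac{1}{4} + \frac{\left(I + I\right)^{2}}{8} = - \frac{1}{4} + \frac{\left(2 I\right)^{2}}{8} = - \frac{1}{4} + \frac{4 I^{2}}{8} = - \frac{1}{4} + \frac{I^{2}}{2}$)
$z{\left(l \right)} = -3 + l$ ($z{\left(l \right)} = l - 3 = -3 + l$)
$B{\left(E \right)} = \frac{21}{4} + \frac{3 E^{2}}{2}$ ($B{\left(E \right)} = 3 \left(2 + \left(- \frac{1}{4} + \frac{E^{2}}{2}\right)\right) = 3 \left(\frac{7}{4} + \frac{E^{2}}{2}\right) = \frac{21}{4} + \frac{3 E^{2}}{2}$)
$\left(-1883 + B{\left(z{\left(7 \right)} \right)}\right) + 3388 = \left(-1883 + \left(\frac{21}{4} + \frac{3 \left(-3 + 7\right)^{2}}{2}\right)\right) + 3388 = \left(-1883 + \left(\frac{21}{4} + \frac{3 \cdot 4^{2}}{2}\right)\right) + 3388 = \left(-1883 + \left(\frac{21}{4} + \frac{3}{2} \cdot 16\right)\right) + 3388 = \left(-1883 + \left(\frac{21}{4} + 24\right)\right) + 3388 = \left(-1883 + \frac{117}{4}\right) + 3388 = - \frac{7415}{4} + 3388 = \frac{6137}{4}$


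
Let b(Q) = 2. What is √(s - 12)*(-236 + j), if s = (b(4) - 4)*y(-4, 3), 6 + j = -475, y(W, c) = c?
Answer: -2151*I*√2 ≈ -3042.0*I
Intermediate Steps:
j = -481 (j = -6 - 475 = -481)
s = -6 (s = (2 - 4)*3 = -2*3 = -6)
√(s - 12)*(-236 + j) = √(-6 - 12)*(-236 - 481) = √(-18)*(-717) = (3*I*√2)*(-717) = -2151*I*√2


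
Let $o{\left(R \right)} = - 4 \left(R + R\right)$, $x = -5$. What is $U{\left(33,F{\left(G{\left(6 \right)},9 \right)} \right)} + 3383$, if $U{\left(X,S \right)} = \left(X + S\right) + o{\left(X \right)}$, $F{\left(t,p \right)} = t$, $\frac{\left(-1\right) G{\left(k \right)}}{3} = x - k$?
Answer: $3185$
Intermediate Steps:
$o{\left(R \right)} = - 8 R$ ($o{\left(R \right)} = - 4 \cdot 2 R = - 8 R$)
$G{\left(k \right)} = 15 + 3 k$ ($G{\left(k \right)} = - 3 \left(-5 - k\right) = 15 + 3 k$)
$U{\left(X,S \right)} = S - 7 X$ ($U{\left(X,S \right)} = \left(X + S\right) - 8 X = \left(S + X\right) - 8 X = S - 7 X$)
$U{\left(33,F{\left(G{\left(6 \right)},9 \right)} \right)} + 3383 = \left(\left(15 + 3 \cdot 6\right) - 231\right) + 3383 = \left(\left(15 + 18\right) - 231\right) + 3383 = \left(33 - 231\right) + 3383 = -198 + 3383 = 3185$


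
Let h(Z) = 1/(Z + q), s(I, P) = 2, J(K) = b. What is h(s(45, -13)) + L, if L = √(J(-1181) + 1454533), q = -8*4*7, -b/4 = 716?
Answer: -1/222 + √1451669 ≈ 1204.8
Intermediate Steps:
b = -2864 (b = -4*716 = -2864)
J(K) = -2864
q = -224 (q = -32*7 = -224)
h(Z) = 1/(-224 + Z) (h(Z) = 1/(Z - 224) = 1/(-224 + Z))
L = √1451669 (L = √(-2864 + 1454533) = √1451669 ≈ 1204.9)
h(s(45, -13)) + L = 1/(-224 + 2) + √1451669 = 1/(-222) + √1451669 = -1/222 + √1451669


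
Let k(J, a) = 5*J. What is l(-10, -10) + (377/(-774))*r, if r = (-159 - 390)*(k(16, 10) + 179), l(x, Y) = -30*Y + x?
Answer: 5981163/86 ≈ 69548.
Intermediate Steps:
l(x, Y) = x - 30*Y
r = -142191 (r = (-159 - 390)*(5*16 + 179) = -549*(80 + 179) = -549*259 = -142191)
l(-10, -10) + (377/(-774))*r = (-10 - 30*(-10)) + (377/(-774))*(-142191) = (-10 + 300) + (377*(-1/774))*(-142191) = 290 - 377/774*(-142191) = 290 + 5956223/86 = 5981163/86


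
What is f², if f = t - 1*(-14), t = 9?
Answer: 529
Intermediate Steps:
f = 23 (f = 9 - 1*(-14) = 9 + 14 = 23)
f² = 23² = 529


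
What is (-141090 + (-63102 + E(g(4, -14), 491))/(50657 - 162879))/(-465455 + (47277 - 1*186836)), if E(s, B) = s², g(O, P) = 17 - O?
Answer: 15833339047/67895881108 ≈ 0.23320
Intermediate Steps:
(-141090 + (-63102 + E(g(4, -14), 491))/(50657 - 162879))/(-465455 + (47277 - 1*186836)) = (-141090 + (-63102 + (17 - 1*4)²)/(50657 - 162879))/(-465455 + (47277 - 1*186836)) = (-141090 + (-63102 + (17 - 4)²)/(-112222))/(-465455 + (47277 - 186836)) = (-141090 + (-63102 + 13²)*(-1/112222))/(-465455 - 139559) = (-141090 + (-63102 + 169)*(-1/112222))/(-605014) = (-141090 - 62933*(-1/112222))*(-1/605014) = (-141090 + 62933/112222)*(-1/605014) = -15833339047/112222*(-1/605014) = 15833339047/67895881108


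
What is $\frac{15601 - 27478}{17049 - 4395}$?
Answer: $- \frac{107}{114} \approx -0.9386$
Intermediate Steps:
$\frac{15601 - 27478}{17049 - 4395} = - \frac{11877}{12654} = \left(-11877\right) \frac{1}{12654} = - \frac{107}{114}$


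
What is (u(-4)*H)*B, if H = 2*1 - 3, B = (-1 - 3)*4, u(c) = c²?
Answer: 256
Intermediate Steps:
B = -16 (B = -4*4 = -16)
H = -1 (H = 2 - 3 = -1)
(u(-4)*H)*B = ((-4)²*(-1))*(-16) = (16*(-1))*(-16) = -16*(-16) = 256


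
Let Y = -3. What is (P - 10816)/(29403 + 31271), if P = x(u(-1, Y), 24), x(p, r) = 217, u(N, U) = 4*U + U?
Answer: -10599/60674 ≈ -0.17469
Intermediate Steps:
u(N, U) = 5*U
P = 217
(P - 10816)/(29403 + 31271) = (217 - 10816)/(29403 + 31271) = -10599/60674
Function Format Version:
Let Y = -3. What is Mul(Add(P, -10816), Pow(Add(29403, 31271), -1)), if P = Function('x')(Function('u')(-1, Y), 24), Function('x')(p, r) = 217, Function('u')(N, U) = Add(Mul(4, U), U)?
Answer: Rational(-10599, 60674) ≈ -0.17469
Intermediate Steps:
Function('u')(N, U) = Mul(5, U)
P = 217
Mul(Add(P, -10816), Pow(Add(29403, 31271), -1)) = Mul(Add(217, -10816), Pow(Add(29403, 31271), -1)) = Mul(-10599, Pow(60674, -1)) = Mul(-10599, Rational(1, 60674)) = Rational(-10599, 60674)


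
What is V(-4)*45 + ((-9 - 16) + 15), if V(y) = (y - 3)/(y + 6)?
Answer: -335/2 ≈ -167.50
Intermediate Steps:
V(y) = (-3 + y)/(6 + y)
V(-4)*45 + ((-9 - 16) + 15) = ((-3 - 4)/(6 - 4))*45 + ((-9 - 16) + 15) = (-7/2)*45 + (-25 + 15) = ((1/2)*(-7))*45 - 10 = -7/2*45 - 10 = -315/2 - 10 = -335/2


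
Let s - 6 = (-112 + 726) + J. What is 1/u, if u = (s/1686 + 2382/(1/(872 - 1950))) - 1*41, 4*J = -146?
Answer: -1124/2886248399 ≈ -3.8943e-7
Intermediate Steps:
J = -73/2 (J = (1/4)*(-146) = -73/2 ≈ -36.500)
s = 1167/2 (s = 6 + ((-112 + 726) - 73/2) = 6 + (614 - 73/2) = 6 + 1155/2 = 1167/2 ≈ 583.50)
u = -2886248399/1124 (u = ((1167/2)/1686 + 2382/(1/(872 - 1950))) - 1*41 = ((1167/2)*(1/1686) + 2382/(1/(-1078))) - 41 = (389/1124 + 2382/(-1/1078)) - 41 = (389/1124 + 2382*(-1078)) - 41 = (389/1124 - 2567796) - 41 = -2886202315/1124 - 41 = -2886248399/1124 ≈ -2.5678e+6)
1/u = 1/(-2886248399/1124) = -1124/2886248399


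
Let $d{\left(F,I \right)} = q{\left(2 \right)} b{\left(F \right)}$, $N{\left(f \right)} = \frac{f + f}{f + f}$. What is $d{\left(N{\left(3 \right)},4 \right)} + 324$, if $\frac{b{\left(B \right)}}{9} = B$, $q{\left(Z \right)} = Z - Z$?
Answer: $324$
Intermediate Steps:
$q{\left(Z \right)} = 0$
$N{\left(f \right)} = 1$ ($N{\left(f \right)} = \frac{2 f}{2 f} = 2 f \frac{1}{2 f} = 1$)
$b{\left(B \right)} = 9 B$
$d{\left(F,I \right)} = 0$ ($d{\left(F,I \right)} = 0 \cdot 9 F = 0$)
$d{\left(N{\left(3 \right)},4 \right)} + 324 = 0 + 324 = 324$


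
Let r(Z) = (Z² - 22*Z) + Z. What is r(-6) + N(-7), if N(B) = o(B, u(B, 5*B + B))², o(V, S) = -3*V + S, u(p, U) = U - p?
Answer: 358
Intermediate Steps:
r(Z) = Z² - 21*Z
o(V, S) = S - 3*V
N(B) = 4*B² (N(B) = (((5*B + B) - B) - 3*B)² = ((6*B - B) - 3*B)² = (5*B - 3*B)² = (2*B)² = 4*B²)
r(-6) + N(-7) = -6*(-21 - 6) + 4*(-7)² = -6*(-27) + 4*49 = 162 + 196 = 358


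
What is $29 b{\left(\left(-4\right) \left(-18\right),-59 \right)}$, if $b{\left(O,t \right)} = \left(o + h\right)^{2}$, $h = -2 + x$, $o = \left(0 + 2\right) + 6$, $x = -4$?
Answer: $116$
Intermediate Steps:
$o = 8$ ($o = 2 + 6 = 8$)
$h = -6$ ($h = -2 - 4 = -6$)
$b{\left(O,t \right)} = 4$ ($b{\left(O,t \right)} = \left(8 - 6\right)^{2} = 2^{2} = 4$)
$29 b{\left(\left(-4\right) \left(-18\right),-59 \right)} = 29 \cdot 4 = 116$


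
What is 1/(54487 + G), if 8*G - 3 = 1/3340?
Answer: 26720/1455902661 ≈ 1.8353e-5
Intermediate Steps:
G = 10021/26720 (G = 3/8 + (1/8)/3340 = 3/8 + (1/8)*(1/3340) = 3/8 + 1/26720 = 10021/26720 ≈ 0.37504)
1/(54487 + G) = 1/(54487 + 10021/26720) = 1/(1455902661/26720) = 26720/1455902661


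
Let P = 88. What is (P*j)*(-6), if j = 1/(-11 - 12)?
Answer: 528/23 ≈ 22.957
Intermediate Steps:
j = -1/23 (j = 1/(-23) = -1/23 ≈ -0.043478)
(P*j)*(-6) = (88*(-1/23))*(-6) = -88/23*(-6) = 528/23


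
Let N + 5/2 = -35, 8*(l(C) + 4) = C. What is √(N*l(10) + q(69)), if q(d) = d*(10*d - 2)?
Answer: 3*√84578/4 ≈ 218.12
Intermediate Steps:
q(d) = d*(-2 + 10*d)
l(C) = -4 + C/8
N = -75/2 (N = -5/2 - 35 = -75/2 ≈ -37.500)
√(N*l(10) + q(69)) = √(-75*(-4 + (⅛)*10)/2 + 2*69*(-1 + 5*69)) = √(-75*(-4 + 5/4)/2 + 2*69*(-1 + 345)) = √(-75/2*(-11/4) + 2*69*344) = √(825/8 + 47472) = √(380601/8) = 3*√84578/4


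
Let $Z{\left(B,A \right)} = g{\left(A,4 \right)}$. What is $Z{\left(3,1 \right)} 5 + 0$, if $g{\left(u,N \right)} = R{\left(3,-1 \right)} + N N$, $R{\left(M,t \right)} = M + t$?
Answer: $90$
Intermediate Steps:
$g{\left(u,N \right)} = 2 + N^{2}$ ($g{\left(u,N \right)} = \left(3 - 1\right) + N N = 2 + N^{2}$)
$Z{\left(B,A \right)} = 18$ ($Z{\left(B,A \right)} = 2 + 4^{2} = 2 + 16 = 18$)
$Z{\left(3,1 \right)} 5 + 0 = 18 \cdot 5 + 0 = 90 + 0 = 90$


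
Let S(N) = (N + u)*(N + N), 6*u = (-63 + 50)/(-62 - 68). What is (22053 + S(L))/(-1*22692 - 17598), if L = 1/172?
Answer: -2446559849/4469772600 ≈ -0.54736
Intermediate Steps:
L = 1/172 ≈ 0.0058140
u = 1/60 (u = ((-63 + 50)/(-62 - 68))/6 = (-13/(-130))/6 = (-13*(-1/130))/6 = (1/6)*(1/10) = 1/60 ≈ 0.016667)
S(N) = 2*N*(1/60 + N) (S(N) = (N + 1/60)*(N + N) = (1/60 + N)*(2*N) = 2*N*(1/60 + N))
(22053 + S(L))/(-1*22692 - 17598) = (22053 + (1/30)*(1/172)*(1 + 60*(1/172)))/(-1*22692 - 17598) = (22053 + (1/30)*(1/172)*(1 + 15/43))/(-22692 - 17598) = (22053 + (1/30)*(1/172)*(58/43))/(-40290) = (22053 + 29/110940)*(-1/40290) = (2446559849/110940)*(-1/40290) = -2446559849/4469772600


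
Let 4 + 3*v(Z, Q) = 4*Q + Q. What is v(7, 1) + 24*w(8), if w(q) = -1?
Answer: -71/3 ≈ -23.667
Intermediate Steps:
v(Z, Q) = -4/3 + 5*Q/3 (v(Z, Q) = -4/3 + (4*Q + Q)/3 = -4/3 + (5*Q)/3 = -4/3 + 5*Q/3)
v(7, 1) + 24*w(8) = (-4/3 + (5/3)*1) + 24*(-1) = (-4/3 + 5/3) - 24 = ⅓ - 24 = -71/3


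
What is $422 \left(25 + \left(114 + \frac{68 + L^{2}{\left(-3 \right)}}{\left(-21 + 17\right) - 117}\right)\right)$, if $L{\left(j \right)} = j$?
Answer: $\frac{642284}{11} \approx 58389.0$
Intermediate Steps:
$422 \left(25 + \left(114 + \frac{68 + L^{2}{\left(-3 \right)}}{\left(-21 + 17\right) - 117}\right)\right) = 422 \left(25 + \left(114 + \frac{68 + \left(-3\right)^{2}}{\left(-21 + 17\right) - 117}\right)\right) = 422 \left(25 + \left(114 + \frac{68 + 9}{-4 - 117}\right)\right) = 422 \left(25 + \left(114 + \frac{77}{-121}\right)\right) = 422 \left(25 + \left(114 + 77 \left(- \frac{1}{121}\right)\right)\right) = 422 \left(25 + \left(114 - \frac{7}{11}\right)\right) = 422 \left(25 + \frac{1247}{11}\right) = 422 \cdot \frac{1522}{11} = \frac{642284}{11}$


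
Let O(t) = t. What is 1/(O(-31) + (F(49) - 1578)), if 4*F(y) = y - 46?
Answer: -4/6433 ≈ -0.00062179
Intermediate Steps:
F(y) = -23/2 + y/4 (F(y) = (y - 46)/4 = (-46 + y)/4 = -23/2 + y/4)
1/(O(-31) + (F(49) - 1578)) = 1/(-31 + ((-23/2 + (1/4)*49) - 1578)) = 1/(-31 + ((-23/2 + 49/4) - 1578)) = 1/(-31 + (3/4 - 1578)) = 1/(-31 - 6309/4) = 1/(-6433/4) = -4/6433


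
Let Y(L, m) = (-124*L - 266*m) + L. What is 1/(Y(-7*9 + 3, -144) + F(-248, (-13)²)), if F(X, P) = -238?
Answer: 1/45446 ≈ 2.2004e-5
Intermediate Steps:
Y(L, m) = -266*m - 123*L (Y(L, m) = (-266*m - 124*L) + L = -266*m - 123*L)
1/(Y(-7*9 + 3, -144) + F(-248, (-13)²)) = 1/((-266*(-144) - 123*(-7*9 + 3)) - 238) = 1/((38304 - 123*(-63 + 3)) - 238) = 1/((38304 - 123*(-60)) - 238) = 1/((38304 + 7380) - 238) = 1/(45684 - 238) = 1/45446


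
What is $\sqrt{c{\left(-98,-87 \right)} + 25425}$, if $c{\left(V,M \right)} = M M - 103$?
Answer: $\sqrt{32891} \approx 181.36$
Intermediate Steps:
$c{\left(V,M \right)} = -103 + M^{2}$ ($c{\left(V,M \right)} = M^{2} - 103 = -103 + M^{2}$)
$\sqrt{c{\left(-98,-87 \right)} + 25425} = \sqrt{\left(-103 + \left(-87\right)^{2}\right) + 25425} = \sqrt{\left(-103 + 7569\right) + 25425} = \sqrt{7466 + 25425} = \sqrt{32891}$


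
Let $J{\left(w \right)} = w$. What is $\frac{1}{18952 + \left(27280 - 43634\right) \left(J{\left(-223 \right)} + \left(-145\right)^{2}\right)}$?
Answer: $- \frac{1}{340176956} \approx -2.9396 \cdot 10^{-9}$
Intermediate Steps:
$\frac{1}{18952 + \left(27280 - 43634\right) \left(J{\left(-223 \right)} + \left(-145\right)^{2}\right)} = \frac{1}{18952 + \left(27280 - 43634\right) \left(-223 + \left(-145\right)^{2}\right)} = \frac{1}{18952 - 16354 \left(-223 + 21025\right)} = \frac{1}{18952 - 340195908} = \frac{1}{-340176956} = - \frac{1}{340176956}$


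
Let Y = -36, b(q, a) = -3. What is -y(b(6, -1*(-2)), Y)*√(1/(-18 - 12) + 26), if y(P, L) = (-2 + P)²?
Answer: -5*√23370/6 ≈ -127.39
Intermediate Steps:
-y(b(6, -1*(-2)), Y)*√(1/(-18 - 12) + 26) = -(-2 - 3)²*√(1/(-18 - 12) + 26) = -(-5)²*√(1/(-30) + 26) = -25*√(-1/30 + 26) = -25*√(779/30) = -25*√23370/30 = -5*√23370/6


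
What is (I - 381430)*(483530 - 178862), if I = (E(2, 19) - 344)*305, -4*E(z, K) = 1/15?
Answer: -148176830529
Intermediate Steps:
E(z, K) = -1/60 (E(z, K) = -1/(4*15) = -¼*1/15 = -1/60)
I = -1259101/12 (I = (-1/60 - 344)*305 = -20641/60*305 = -1259101/12 ≈ -1.0493e+5)
(I - 381430)*(483530 - 178862) = (-1259101/12 - 381430)*(483530 - 178862) = -5836261/12*304668 = -148176830529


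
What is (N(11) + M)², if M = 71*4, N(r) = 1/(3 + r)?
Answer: 15816529/196 ≈ 80697.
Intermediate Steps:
M = 284
(N(11) + M)² = (1/(3 + 11) + 284)² = (1/14 + 284)² = (3977/14)² = 15816529/196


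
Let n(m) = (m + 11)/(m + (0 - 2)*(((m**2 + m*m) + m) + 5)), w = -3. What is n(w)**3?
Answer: -512/79507 ≈ -0.0064397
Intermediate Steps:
n(m) = (11 + m)/(-10 - m - 4*m**2) (n(m) = (11 + m)/(m - 2*(((m**2 + m**2) + m) + 5)) = (11 + m)/(m - 2*((2*m**2 + m) + 5)) = (11 + m)/(m - 2*((m + 2*m**2) + 5)) = (11 + m)/(m - 2*(5 + m + 2*m**2)) = (11 + m)/(m + (-10 - 4*m**2 - 2*m)) = (11 + m)/(-10 - m - 4*m**2))
n(w)**3 = ((-11 - 1*(-3))/(10 - 3 + 4*(-3)**2))**3 = ((-11 + 3)/(10 - 3 + 4*9))**3 = (-8/(10 - 3 + 36))**3 = (-8/43)**3 = -512/79507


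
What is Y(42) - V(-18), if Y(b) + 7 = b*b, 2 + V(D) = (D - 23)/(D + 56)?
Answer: 66883/38 ≈ 1760.1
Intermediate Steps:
V(D) = -2 + (-23 + D)/(56 + D) (V(D) = -2 + (D - 23)/(D + 56) = -2 + (-23 + D)/(56 + D))
Y(b) = -7 + b² (Y(b) = -7 + b*b = -7 + b²)
Y(42) - V(-18) = (-7 + 42²) - (-135 - 1*(-18))/(56 - 18) = (-7 + 1764) - (-135 + 18)/38 = 1757 - (-117)/38 = 1757 - 1*(-117/38) = 1757 + 117/38 = 66883/38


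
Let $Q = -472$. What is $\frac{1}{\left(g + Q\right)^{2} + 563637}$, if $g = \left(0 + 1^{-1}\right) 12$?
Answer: $\frac{1}{775237} \approx 1.2899 \cdot 10^{-6}$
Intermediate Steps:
$g = 12$ ($g = \left(0 + 1\right) 12 = 1 \cdot 12 = 12$)
$\frac{1}{\left(g + Q\right)^{2} + 563637} = \frac{1}{\left(12 - 472\right)^{2} + 563637} = \frac{1}{\left(-460\right)^{2} + 563637} = \frac{1}{211600 + 563637} = \frac{1}{775237}$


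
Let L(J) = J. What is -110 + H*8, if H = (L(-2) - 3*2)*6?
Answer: -494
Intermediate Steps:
H = -48 (H = (-2 - 3*2)*6 = (-2 - 6)*6 = -8*6 = -48)
-110 + H*8 = -110 - 48*8 = -110 - 384 = -494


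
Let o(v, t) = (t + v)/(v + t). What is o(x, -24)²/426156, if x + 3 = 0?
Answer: 1/426156 ≈ 2.3466e-6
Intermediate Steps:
x = -3 (x = -3 + 0 = -3)
o(v, t) = 1 (o(v, t) = (t + v)/(t + v) = 1)
o(x, -24)²/426156 = 1²/426156 = 1*(1/426156) = 1/426156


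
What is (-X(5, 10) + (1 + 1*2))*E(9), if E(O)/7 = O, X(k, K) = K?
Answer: -441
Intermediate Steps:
E(O) = 7*O
(-X(5, 10) + (1 + 1*2))*E(9) = (-1*10 + (1 + 1*2))*(7*9) = (-10 + (1 + 2))*63 = (-10 + 3)*63 = -7*63 = -441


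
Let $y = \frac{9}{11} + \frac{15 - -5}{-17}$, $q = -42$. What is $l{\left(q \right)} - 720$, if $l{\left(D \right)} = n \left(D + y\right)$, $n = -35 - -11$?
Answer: $\frac{55464}{187} \approx 296.6$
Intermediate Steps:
$n = -24$ ($n = -35 + 11 = -24$)
$y = - \frac{67}{187}$ ($y = 9 \cdot \frac{1}{11} + \left(15 + 5\right) \left(- \frac{1}{17}\right) = \frac{9}{11} + 20 \left(- \frac{1}{17}\right) = \frac{9}{11} - \frac{20}{17} = - \frac{67}{187} \approx -0.35829$)
$l{\left(D \right)} = \frac{1608}{187} - 24 D$ ($l{\left(D \right)} = - 24 \left(D - \frac{67}{187}\right) = - 24 \left(- \frac{67}{187} + D\right) = \frac{1608}{187} - 24 D$)
$l{\left(q \right)} - 720 = \left(\frac{1608}{187} - -1008\right) - 720 = \left(\frac{1608}{187} + 1008\right) - 720 = \frac{190104}{187} - 720 = \frac{55464}{187}$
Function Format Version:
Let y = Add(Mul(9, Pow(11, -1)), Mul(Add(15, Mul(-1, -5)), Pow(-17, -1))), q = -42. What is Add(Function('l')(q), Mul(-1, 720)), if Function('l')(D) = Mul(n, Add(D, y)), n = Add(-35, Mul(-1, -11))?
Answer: Rational(55464, 187) ≈ 296.60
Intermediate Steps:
n = -24 (n = Add(-35, 11) = -24)
y = Rational(-67, 187) (y = Add(Mul(9, Rational(1, 11)), Mul(Add(15, 5), Rational(-1, 17))) = Add(Rational(9, 11), Mul(20, Rational(-1, 17))) = Add(Rational(9, 11), Rational(-20, 17)) = Rational(-67, 187) ≈ -0.35829)
Function('l')(D) = Add(Rational(1608, 187), Mul(-24, D)) (Function('l')(D) = Mul(-24, Add(D, Rational(-67, 187))) = Mul(-24, Add(Rational(-67, 187), D)) = Add(Rational(1608, 187), Mul(-24, D)))
Add(Function('l')(q), Mul(-1, 720)) = Add(Add(Rational(1608, 187), Mul(-24, -42)), Mul(-1, 720)) = Add(Add(Rational(1608, 187), 1008), -720) = Add(Rational(190104, 187), -720) = Rational(55464, 187)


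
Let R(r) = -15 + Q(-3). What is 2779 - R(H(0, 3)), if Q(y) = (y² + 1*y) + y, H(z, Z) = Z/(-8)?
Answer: 2791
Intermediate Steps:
H(z, Z) = -Z/8 (H(z, Z) = Z*(-⅛) = -Z/8)
Q(y) = y² + 2*y (Q(y) = (y² + y) + y = (y + y²) + y = y² + 2*y)
R(r) = -12 (R(r) = -15 - 3*(2 - 3) = -15 - 3*(-1) = -15 + 3 = -12)
2779 - R(H(0, 3)) = 2779 - 1*(-12) = 2779 + 12 = 2791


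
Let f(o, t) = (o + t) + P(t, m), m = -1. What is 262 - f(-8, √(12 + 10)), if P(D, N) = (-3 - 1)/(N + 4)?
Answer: 814/3 - √22 ≈ 266.64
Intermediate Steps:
P(D, N) = -4/(4 + N)
f(o, t) = -4/3 + o + t (f(o, t) = (o + t) - 4/(4 - 1) = (o + t) - 4/3 = -4/3 + o + t)
262 - f(-8, √(12 + 10)) = 262 - (-4/3 - 8 + √(12 + 10)) = 262 - (-4/3 - 8 + √22) = 262 - (-28/3 + √22) = 262 + (28/3 - √22) = 814/3 - √22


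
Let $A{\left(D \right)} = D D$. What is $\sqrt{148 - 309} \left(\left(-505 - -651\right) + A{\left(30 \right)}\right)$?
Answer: $1046 i \sqrt{161} \approx 13272.0 i$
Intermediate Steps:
$A{\left(D \right)} = D^{2}$
$\sqrt{148 - 309} \left(\left(-505 - -651\right) + A{\left(30 \right)}\right) = \sqrt{148 - 309} \left(\left(-505 - -651\right) + 30^{2}\right) = \sqrt{-161} \left(\left(-505 + 651\right) + 900\right) = i \sqrt{161} \left(146 + 900\right) = i \sqrt{161} \cdot 1046 = 1046 i \sqrt{161}$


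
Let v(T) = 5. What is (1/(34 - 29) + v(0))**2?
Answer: 676/25 ≈ 27.040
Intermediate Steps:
(1/(34 - 29) + v(0))**2 = (1/(34 - 29) + 5)**2 = (1/5 + 5)**2 = (26/5)**2 = 676/25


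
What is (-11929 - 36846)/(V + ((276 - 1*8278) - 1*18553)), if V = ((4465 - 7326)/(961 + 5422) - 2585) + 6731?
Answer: 311330825/143039508 ≈ 2.1765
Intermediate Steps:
V = 26461057/6383 (V = (-2861/6383 - 2585) + 6731 = -16502916/6383 + 6731 = 26461057/6383 ≈ 4145.6)
(-11929 - 36846)/(V + ((276 - 1*8278) - 1*18553)) = (-11929 - 36846)/(26461057/6383 + ((276 - 1*8278) - 1*18553)) = -48775/(26461057/6383 + ((276 - 8278) - 18553)) = -48775/(26461057/6383 + (-8002 - 18553)) = -48775/(26461057/6383 - 26555) = -48775/(-143039508/6383) = -48775*(-6383/143039508) = 311330825/143039508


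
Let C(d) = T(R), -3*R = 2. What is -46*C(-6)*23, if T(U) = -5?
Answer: 5290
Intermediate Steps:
R = -2/3 (R = -1/3*2 = -2/3 ≈ -0.66667)
C(d) = -5
-46*C(-6)*23 = -46*(-5)*23 = 230*23 = 5290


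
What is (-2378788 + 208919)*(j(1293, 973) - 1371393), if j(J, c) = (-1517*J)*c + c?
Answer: 4144214213832277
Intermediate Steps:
j(J, c) = c - 1517*J*c (j(J, c) = -1517*J*c + c = c - 1517*J*c)
(-2378788 + 208919)*(j(1293, 973) - 1371393) = (-2378788 + 208919)*(973*(1 - 1517*1293) - 1371393) = -2169869*(973*(1 - 1961481) - 1371393) = -2169869*(973*(-1961480) - 1371393) = -2169869*(-1908520040 - 1371393) = -2169869*(-1909891433) = 4144214213832277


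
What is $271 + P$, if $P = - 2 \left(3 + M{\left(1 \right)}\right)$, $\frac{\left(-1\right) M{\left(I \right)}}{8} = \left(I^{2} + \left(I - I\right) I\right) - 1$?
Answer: $265$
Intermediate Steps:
$M{\left(I \right)} = 8 - 8 I^{2}$ ($M{\left(I \right)} = - 8 \left(\left(I^{2} + \left(I - I\right) I\right) - 1\right) = - 8 \left(\left(I^{2} + 0 I\right) - 1\right) = - 8 \left(\left(I^{2} + 0\right) - 1\right) = - 8 \left(I^{2} - 1\right) = - 8 \left(-1 + I^{2}\right) = 8 - 8 I^{2}$)
$P = -6$ ($P = - 2 \left(3 + \left(8 - 8 \cdot 1^{2}\right)\right) = - 2 \left(3 + \left(8 - 8\right)\right) = - 2 \left(3 + 0\right) = \left(-2\right) 3 = -6$)
$271 + P = 271 - 6 = 265$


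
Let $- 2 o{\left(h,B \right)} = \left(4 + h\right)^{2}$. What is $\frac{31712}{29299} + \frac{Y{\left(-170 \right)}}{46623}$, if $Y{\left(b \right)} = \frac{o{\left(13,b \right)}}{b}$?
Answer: $\frac{29570669603}{27320145540} \approx 1.0824$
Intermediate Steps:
$o{\left(h,B \right)} = - \frac{\left(4 + h\right)^{2}}{2}$
$Y{\left(b \right)} = - \frac{289}{2 b}$ ($Y{\left(b \right)} = \frac{\left(- \frac{1}{2}\right) \left(4 + 13\right)^{2}}{b} = \frac{\left(- \frac{1}{2}\right) 17^{2}}{b} = \frac{\left(- \frac{1}{2}\right) 289}{b} = - \frac{289}{2 b}$)
$\frac{31712}{29299} + \frac{Y{\left(-170 \right)}}{46623} = \frac{31712}{29299} + \frac{\left(- \frac{289}{2}\right) \frac{1}{-170}}{46623} = 31712 \cdot \frac{1}{29299} + \left(- \frac{289}{2}\right) \left(- \frac{1}{170}\right) \frac{1}{46623} = \frac{31712}{29299} + \frac{17}{20} \cdot \frac{1}{46623} = \frac{31712}{29299} + \frac{17}{932460} = \frac{29570669603}{27320145540}$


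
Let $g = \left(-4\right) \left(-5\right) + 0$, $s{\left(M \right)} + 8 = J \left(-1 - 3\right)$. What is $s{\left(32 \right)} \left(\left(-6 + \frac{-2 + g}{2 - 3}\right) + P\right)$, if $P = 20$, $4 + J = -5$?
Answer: $-112$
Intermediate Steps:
$J = -9$ ($J = -4 - 5 = -9$)
$s{\left(M \right)} = 28$ ($s{\left(M \right)} = -8 - 9 \left(-1 - 3\right) = -8 - -36 = -8 + 36 = 28$)
$g = 20$ ($g = 20 + 0 = 20$)
$s{\left(32 \right)} \left(\left(-6 + \frac{-2 + g}{2 - 3}\right) + P\right) = 28 \left(\left(-6 + \frac{-2 + 20}{2 - 3}\right) + 20\right) = 28 \left(\left(-6 + \frac{18}{-1}\right) + 20\right) = 28 \left(\left(-6 + 18 \left(-1\right)\right) + 20\right) = 28 \left(\left(-6 - 18\right) + 20\right) = 28 \left(-24 + 20\right) = 28 \left(-4\right) = -112$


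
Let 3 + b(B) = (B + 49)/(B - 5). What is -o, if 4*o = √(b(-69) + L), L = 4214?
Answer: -3*√640581/148 ≈ -16.224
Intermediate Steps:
b(B) = -3 + (49 + B)/(-5 + B) (b(B) = -3 + (B + 49)/(B - 5) = -3 + (49 + B)/(-5 + B))
o = 3*√640581/148 (o = √(2*(32 - 1*(-69))/(-5 - 69) + 4214)/4 = √(2*(32 + 69)/(-74) + 4214)/4 = √(2*(-1/74)*101 + 4214)/4 = √(-101/37 + 4214)/4 = √(155817/37)/4 = (3*√640581/37)/4 = 3*√640581/148 ≈ 16.224)
-o = -3*√640581/148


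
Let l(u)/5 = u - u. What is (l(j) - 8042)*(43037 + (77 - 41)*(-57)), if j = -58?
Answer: -329601370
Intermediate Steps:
l(u) = 0 (l(u) = 5*(u - u) = 5*0 = 0)
(l(j) - 8042)*(43037 + (77 - 41)*(-57)) = (0 - 8042)*(43037 + (77 - 41)*(-57)) = -8042*(43037 + 36*(-57)) = -8042*(43037 - 2052) = -8042*40985 = -329601370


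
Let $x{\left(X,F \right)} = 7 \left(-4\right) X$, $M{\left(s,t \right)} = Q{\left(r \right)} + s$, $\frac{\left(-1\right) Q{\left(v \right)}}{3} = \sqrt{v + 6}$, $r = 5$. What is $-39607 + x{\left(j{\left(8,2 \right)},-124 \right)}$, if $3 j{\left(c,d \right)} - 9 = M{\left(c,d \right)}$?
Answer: $- \frac{119297}{3} + 28 \sqrt{11} \approx -39673.0$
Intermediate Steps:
$Q{\left(v \right)} = - 3 \sqrt{6 + v}$ ($Q{\left(v \right)} = - 3 \sqrt{v + 6} = - 3 \sqrt{6 + v}$)
$M{\left(s,t \right)} = s - 3 \sqrt{11}$ ($M{\left(s,t \right)} = - 3 \sqrt{6 + 5} + s = - 3 \sqrt{11} + s = s - 3 \sqrt{11}$)
$j{\left(c,d \right)} = 3 - \sqrt{11} + \frac{c}{3}$ ($j{\left(c,d \right)} = 3 + \frac{c - 3 \sqrt{11}}{3} = 3 + \left(- \sqrt{11} + \frac{c}{3}\right) = 3 - \sqrt{11} + \frac{c}{3}$)
$x{\left(X,F \right)} = - 28 X$
$-39607 + x{\left(j{\left(8,2 \right)},-124 \right)} = -39607 - 28 \left(3 - \sqrt{11} + \frac{1}{3} \cdot 8\right) = -39607 - 28 \left(3 - \sqrt{11} + \frac{8}{3}\right) = -39607 - 28 \left(\frac{17}{3} - \sqrt{11}\right) = -39607 - \left(\frac{476}{3} - 28 \sqrt{11}\right) = - \frac{119297}{3} + 28 \sqrt{11}$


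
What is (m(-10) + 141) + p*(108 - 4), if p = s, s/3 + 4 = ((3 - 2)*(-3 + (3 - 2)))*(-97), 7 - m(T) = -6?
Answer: 59434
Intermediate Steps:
m(T) = 13 (m(T) = 7 - 1*(-6) = 7 + 6 = 13)
s = 570 (s = -12 + 3*(((3 - 2)*(-3 + (3 - 2)))*(-97)) = -12 + 3*((1*(-3 + 1))*(-97)) = -12 + 3*((1*(-2))*(-97)) = -12 + 3*(-2*(-97)) = -12 + 3*194 = -12 + 582 = 570)
p = 570
(m(-10) + 141) + p*(108 - 4) = (13 + 141) + 570*(108 - 4) = 154 + 570*104 = 154 + 59280 = 59434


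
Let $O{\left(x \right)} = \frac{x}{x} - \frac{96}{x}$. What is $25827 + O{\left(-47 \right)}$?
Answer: $\frac{1214012}{47} \approx 25830.0$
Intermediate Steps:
$O{\left(x \right)} = 1 - \frac{96}{x}$
$25827 + O{\left(-47 \right)} = 25827 + \frac{-96 - 47}{-47} = 25827 - - \frac{143}{47} = 25827 + \frac{143}{47} = \frac{1214012}{47}$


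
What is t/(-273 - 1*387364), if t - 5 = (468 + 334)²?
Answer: -643209/387637 ≈ -1.6593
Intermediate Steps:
t = 643209 (t = 5 + (468 + 334)² = 5 + 802² = 5 + 643204 = 643209)
t/(-273 - 1*387364) = 643209/(-273 - 1*387364) = 643209/(-273 - 387364) = 643209/(-387637) = 643209*(-1/387637) = -643209/387637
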